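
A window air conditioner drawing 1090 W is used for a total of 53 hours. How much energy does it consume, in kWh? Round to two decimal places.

57.77 kWh

Energy = 1.09 kW × 53 h = 57.77 kWh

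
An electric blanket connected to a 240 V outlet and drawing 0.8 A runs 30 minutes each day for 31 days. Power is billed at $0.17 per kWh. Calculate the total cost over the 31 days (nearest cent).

$0.51

Power = 0.8 A × 240 V = 192 W = 0.192 kW
Runtime = 30 min × 31 = 930 min = 15.5 h
Energy = 0.192 kW × 15.5 h = 2.976 kWh
Cost = 2.976 kWh × $0.17/kWh = $0.51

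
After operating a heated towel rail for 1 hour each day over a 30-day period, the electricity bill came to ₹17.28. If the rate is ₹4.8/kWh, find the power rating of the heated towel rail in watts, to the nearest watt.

Energy = ₹17.28 ÷ ₹4.8/kWh = 3.6 kWh
Runtime = 1 h/day × 30 days = 30 h
Power = 3.6 kWh ÷ 30 h = 0.12 kW = 120 W

120 W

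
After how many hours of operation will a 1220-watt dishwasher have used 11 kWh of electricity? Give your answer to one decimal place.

Hours = 11 kWh ÷ 1.22 kW = 9.0 h

9.0 h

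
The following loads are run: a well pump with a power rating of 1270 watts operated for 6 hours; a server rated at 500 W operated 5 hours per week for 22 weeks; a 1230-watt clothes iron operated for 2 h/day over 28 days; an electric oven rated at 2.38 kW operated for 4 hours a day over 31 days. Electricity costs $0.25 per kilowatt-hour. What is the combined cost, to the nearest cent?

well pump: 1.27 kW × 6 h = 7.62 kWh
server: Runtime = 5 h/week × 22 weeks = 110 h
server: 0.5 kW × 110 h = 55 kWh
clothes iron: Runtime = 2 h/day × 28 days = 56 h
clothes iron: 1.23 kW × 56 h = 68.88 kWh
electric oven: Runtime = 4 h/day × 31 days = 124 h
electric oven: 2.38 kW × 124 h = 295.12 kWh
Total energy = 426.62 kWh
Cost = 426.62 × $0.25 = $106.66

$106.66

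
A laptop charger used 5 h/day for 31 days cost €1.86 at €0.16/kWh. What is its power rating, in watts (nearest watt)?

75 W

Energy = €1.86 ÷ €0.16/kWh = 11.625 kWh
Runtime = 5 h/day × 31 days = 155 h
Power = 11.625 kWh ÷ 155 h = 0.075 kW = 75 W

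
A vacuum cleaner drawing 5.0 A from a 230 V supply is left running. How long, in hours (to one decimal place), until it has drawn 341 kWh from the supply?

Power = 5.0 A × 230 V = 1150 W = 1.15 kW
Hours = 341 kWh ÷ 1.15 kW = 296.5 h

296.5 h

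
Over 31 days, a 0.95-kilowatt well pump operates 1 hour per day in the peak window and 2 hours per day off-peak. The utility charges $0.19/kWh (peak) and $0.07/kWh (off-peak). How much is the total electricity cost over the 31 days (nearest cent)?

$9.72

Peak energy = 0.95 kW × 1 h × 31 = 29.45 kWh
Off-peak energy = 0.95 kW × 2 h × 31 = 58.9 kWh
Cost = 29.45 × $0.19 + 58.9 × $0.07 = $5.5955 + $4.123 = $9.72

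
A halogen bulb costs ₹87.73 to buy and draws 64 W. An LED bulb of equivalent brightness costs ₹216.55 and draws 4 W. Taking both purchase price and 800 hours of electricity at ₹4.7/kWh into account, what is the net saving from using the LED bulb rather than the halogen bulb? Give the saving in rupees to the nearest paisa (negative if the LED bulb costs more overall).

₹96.78

halogen bulb: ₹87.73 + (64/1000) kW × 800 h × ₹4.7 = ₹87.73 + ₹240.64 = ₹328.37
LED bulb: ₹216.55 + (4/1000) kW × 800 h × ₹4.7 = ₹216.55 + ₹15.04 = ₹231.59
Saving = ₹328.37 − ₹231.59 = ₹96.78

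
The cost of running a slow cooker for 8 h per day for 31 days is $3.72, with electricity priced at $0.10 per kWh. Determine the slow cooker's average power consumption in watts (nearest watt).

150 W

Energy = $3.72 ÷ $0.10/kWh = 37.2 kWh
Runtime = 8 h/day × 31 days = 248 h
Power = 37.2 kWh ÷ 248 h = 0.15 kW = 150 W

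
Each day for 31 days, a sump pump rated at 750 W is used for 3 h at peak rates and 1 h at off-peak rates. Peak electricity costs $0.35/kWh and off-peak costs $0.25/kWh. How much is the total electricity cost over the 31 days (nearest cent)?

Peak energy = 0.75 kW × 3 h × 31 = 69.75 kWh
Off-peak energy = 0.75 kW × 1 h × 31 = 23.25 kWh
Cost = 69.75 × $0.35 + 23.25 × $0.25 = $24.4125 + $5.8125 = $30.23

$30.23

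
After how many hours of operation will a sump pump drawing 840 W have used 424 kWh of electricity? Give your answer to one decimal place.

504.8 h

Hours = 424 kWh ÷ 0.84 kW = 504.8 h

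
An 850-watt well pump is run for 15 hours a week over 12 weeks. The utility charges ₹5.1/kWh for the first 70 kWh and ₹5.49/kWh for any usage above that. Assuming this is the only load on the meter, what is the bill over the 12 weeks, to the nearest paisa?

Runtime = 15 h/week × 12 weeks = 180 h
Energy = 0.85 kW × 180 h = 153 kWh
Tier 1 (0–70 kWh): 70 × ₹5.1 = ₹357
Above 70 kWh: 83 × ₹5.49 = ₹455.67
Bill = ₹812.67

₹812.67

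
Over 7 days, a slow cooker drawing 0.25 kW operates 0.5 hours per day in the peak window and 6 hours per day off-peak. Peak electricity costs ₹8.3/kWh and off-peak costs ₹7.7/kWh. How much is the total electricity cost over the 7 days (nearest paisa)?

₹88.11

Peak energy = 0.25 kW × 0.5 h × 7 = 0.875 kWh
Off-peak energy = 0.25 kW × 6 h × 7 = 10.5 kWh
Cost = 0.875 × ₹8.3 + 10.5 × ₹7.7 = ₹7.2625 + ₹80.85 = ₹88.11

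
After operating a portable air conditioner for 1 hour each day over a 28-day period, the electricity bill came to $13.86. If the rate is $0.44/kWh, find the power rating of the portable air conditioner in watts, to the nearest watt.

Energy = $13.86 ÷ $0.44/kWh = 31.5 kWh
Runtime = 1 h/day × 28 days = 28 h
Power = 31.5 kWh ÷ 28 h = 1.125 kW = 1125 W

1125 W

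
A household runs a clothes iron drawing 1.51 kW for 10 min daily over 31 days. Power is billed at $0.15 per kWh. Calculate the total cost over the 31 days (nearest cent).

Runtime = 10 min × 31 = 310 min = 5.166666… h
Energy = 1.51 kW × 5.166666… h = 7.801666… kWh
Cost = 7.801666… kWh × $0.15/kWh = $1.17

$1.17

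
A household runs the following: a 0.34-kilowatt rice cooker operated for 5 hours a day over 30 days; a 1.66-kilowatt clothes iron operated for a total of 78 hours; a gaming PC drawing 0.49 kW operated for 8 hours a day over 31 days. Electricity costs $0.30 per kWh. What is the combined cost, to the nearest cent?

rice cooker: Runtime = 5 h/day × 30 days = 150 h
rice cooker: 0.34 kW × 150 h = 51 kWh
clothes iron: 1.66 kW × 78 h = 129.48 kWh
gaming PC: Runtime = 8 h/day × 31 days = 248 h
gaming PC: 0.49 kW × 248 h = 121.52 kWh
Total energy = 302 kWh
Cost = 302 × $0.30 = $90.60

$90.60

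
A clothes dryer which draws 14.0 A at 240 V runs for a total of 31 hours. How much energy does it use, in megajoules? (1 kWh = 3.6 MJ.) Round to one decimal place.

375.0 MJ

Power = 14.0 A × 240 V = 3360 W = 3.36 kW
Energy = 3.36 kW × 31 h = 104.16 kWh
= 104.16 × 3.6 MJ = 375.0 MJ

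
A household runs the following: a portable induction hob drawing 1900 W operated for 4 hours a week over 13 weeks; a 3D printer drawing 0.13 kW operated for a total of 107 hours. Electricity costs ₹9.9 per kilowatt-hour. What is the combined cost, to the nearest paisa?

portable induction hob: Runtime = 4 h/week × 13 weeks = 52 h
portable induction hob: 1.9 kW × 52 h = 98.8 kWh
3D printer: 0.13 kW × 107 h = 13.91 kWh
Total energy = 112.71 kWh
Cost = 112.71 × ₹9.9 = ₹1115.83

₹1115.83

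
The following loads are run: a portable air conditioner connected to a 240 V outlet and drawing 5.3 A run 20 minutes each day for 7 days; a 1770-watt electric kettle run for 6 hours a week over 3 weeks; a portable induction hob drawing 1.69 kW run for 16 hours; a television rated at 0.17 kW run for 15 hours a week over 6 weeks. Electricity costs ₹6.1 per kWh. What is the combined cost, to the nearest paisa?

₹470.72

portable air conditioner: Power = 5.3 A × 240 V = 1272 W = 1.272 kW
portable air conditioner: Runtime = 20 min × 7 = 140 min = 2.333333… h
portable air conditioner: 1.272 kW × 2.333333… h = 2.968 kWh
electric kettle: Runtime = 6 h/week × 3 weeks = 18 h
electric kettle: 1.77 kW × 18 h = 31.86 kWh
portable induction hob: 1.69 kW × 16 h = 27.04 kWh
television: Runtime = 15 h/week × 6 weeks = 90 h
television: 0.17 kW × 90 h = 15.3 kWh
Total energy = 77.168 kWh
Cost = 77.168 × ₹6.1 = ₹470.72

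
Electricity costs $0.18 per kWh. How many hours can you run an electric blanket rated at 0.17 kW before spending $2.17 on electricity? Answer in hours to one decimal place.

70.9 h

Energy available = $2.17 ÷ $0.18/kWh = 12.0556 kWh
Hours = 12.0556 kWh ÷ 0.17 kW = 70.9 h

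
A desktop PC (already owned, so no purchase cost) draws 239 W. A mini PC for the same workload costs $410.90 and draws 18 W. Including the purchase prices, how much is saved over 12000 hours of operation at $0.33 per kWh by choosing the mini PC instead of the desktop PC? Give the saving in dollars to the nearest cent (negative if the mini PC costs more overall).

$464.26

desktop PC: $0.00 + (239/1000) kW × 12000 h × $0.33 = $0.00 + $946.44 = $946.44
mini PC: $410.90 + (18/1000) kW × 12000 h × $0.33 = $410.90 + $71.28 = $482.18
Saving = $946.44 − $482.18 = $464.26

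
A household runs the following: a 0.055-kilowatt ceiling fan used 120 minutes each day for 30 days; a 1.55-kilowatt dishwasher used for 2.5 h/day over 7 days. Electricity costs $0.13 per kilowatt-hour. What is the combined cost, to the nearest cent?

ceiling fan: Runtime = 120 min × 30 = 3600 min = 60 h
ceiling fan: 0.055 kW × 60 h = 3.3 kWh
dishwasher: Runtime = 2.5 h/day × 7 days = 17.5 h
dishwasher: 1.55 kW × 17.5 h = 27.125 kWh
Total energy = 30.425 kWh
Cost = 30.425 × $0.13 = $3.96

$3.96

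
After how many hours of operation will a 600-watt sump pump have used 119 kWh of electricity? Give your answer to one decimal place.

198.3 h

Hours = 119 kWh ÷ 0.6 kW = 198.3 h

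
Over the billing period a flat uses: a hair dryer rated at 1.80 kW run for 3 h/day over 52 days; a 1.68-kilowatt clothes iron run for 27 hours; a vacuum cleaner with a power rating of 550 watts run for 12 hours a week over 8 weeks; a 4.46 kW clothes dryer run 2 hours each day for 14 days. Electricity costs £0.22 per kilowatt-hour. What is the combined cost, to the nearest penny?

hair dryer: Runtime = 3 h/day × 52 days = 156 h
hair dryer: 1.8 kW × 156 h = 280.8 kWh
clothes iron: 1.68 kW × 27 h = 45.36 kWh
vacuum cleaner: Runtime = 12 h/week × 8 weeks = 96 h
vacuum cleaner: 0.55 kW × 96 h = 52.8 kWh
clothes dryer: Runtime = 2 h/day × 14 days = 28 h
clothes dryer: 4.46 kW × 28 h = 124.88 kWh
Total energy = 503.84 kWh
Cost = 503.84 × £0.22 = £110.84

£110.84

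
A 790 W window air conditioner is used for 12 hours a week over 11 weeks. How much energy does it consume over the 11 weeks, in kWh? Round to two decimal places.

104.28 kWh

Runtime = 12 h/week × 11 weeks = 132 h
Energy = 0.79 kW × 132 h = 104.28 kWh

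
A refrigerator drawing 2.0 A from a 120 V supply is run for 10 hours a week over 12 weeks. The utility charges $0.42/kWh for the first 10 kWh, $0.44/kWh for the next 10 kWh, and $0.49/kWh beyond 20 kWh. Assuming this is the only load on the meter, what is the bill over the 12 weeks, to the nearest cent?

Power = 2.0 A × 120 V = 240 W = 0.24 kW
Runtime = 10 h/week × 12 weeks = 120 h
Energy = 0.24 kW × 120 h = 28.8 kWh
Tier 1 (0–10 kWh): 10 × $0.42 = $4.2
Tier 2 (10–20 kWh): 10 × $0.44 = $4.4
Above 20 kWh: 8.8 × $0.49 = $4.312
Bill = $12.91

$12.91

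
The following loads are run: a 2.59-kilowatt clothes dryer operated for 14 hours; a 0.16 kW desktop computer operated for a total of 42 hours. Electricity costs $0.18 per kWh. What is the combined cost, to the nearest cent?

$7.74

clothes dryer: 2.59 kW × 14 h = 36.26 kWh
desktop computer: 0.16 kW × 42 h = 6.72 kWh
Total energy = 42.98 kWh
Cost = 42.98 × $0.18 = $7.74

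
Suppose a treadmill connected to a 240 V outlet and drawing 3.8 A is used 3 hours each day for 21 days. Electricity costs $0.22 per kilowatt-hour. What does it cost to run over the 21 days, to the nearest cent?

$12.64

Power = 3.8 A × 240 V = 912 W = 0.912 kW
Runtime = 3 h/day × 21 days = 63 h
Energy = 0.912 kW × 63 h = 57.456 kWh
Cost = 57.456 kWh × $0.22/kWh = $12.64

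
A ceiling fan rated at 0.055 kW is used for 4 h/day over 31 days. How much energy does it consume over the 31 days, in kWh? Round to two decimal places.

Runtime = 4 h/day × 31 days = 124 h
Energy = 0.055 kW × 124 h = 6.82 kWh

6.82 kWh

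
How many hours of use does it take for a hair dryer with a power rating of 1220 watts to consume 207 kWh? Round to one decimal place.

169.7 h

Hours = 207 kWh ÷ 1.22 kW = 169.7 h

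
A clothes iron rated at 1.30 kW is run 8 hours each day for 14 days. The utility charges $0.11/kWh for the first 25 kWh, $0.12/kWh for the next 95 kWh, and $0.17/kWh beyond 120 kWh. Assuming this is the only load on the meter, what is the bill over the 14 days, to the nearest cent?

$18.50

Runtime = 8 h/day × 14 days = 112 h
Energy = 1.3 kW × 112 h = 145.6 kWh
Tier 1 (0–25 kWh): 25 × $0.11 = $2.75
Tier 2 (25–120 kWh): 95 × $0.12 = $11.4
Above 120 kWh: 25.6 × $0.17 = $4.352
Bill = $18.50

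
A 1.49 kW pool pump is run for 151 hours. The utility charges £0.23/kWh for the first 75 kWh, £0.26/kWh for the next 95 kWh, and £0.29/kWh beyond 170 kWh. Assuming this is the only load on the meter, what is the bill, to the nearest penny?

£57.90

Energy = 1.49 kW × 151 h = 224.99 kWh
Tier 1 (0–75 kWh): 75 × £0.23 = £17.25
Tier 2 (75–170 kWh): 95 × £0.26 = £24.7
Above 170 kWh: 54.99 × £0.29 = £15.9471
Bill = £57.90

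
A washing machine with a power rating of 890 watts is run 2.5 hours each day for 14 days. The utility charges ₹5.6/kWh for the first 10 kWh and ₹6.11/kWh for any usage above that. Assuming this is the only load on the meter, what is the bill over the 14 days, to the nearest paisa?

₹185.23

Runtime = 2.5 h/day × 14 days = 35 h
Energy = 0.89 kW × 35 h = 31.15 kWh
Tier 1 (0–10 kWh): 10 × ₹5.6 = ₹56
Above 10 kWh: 21.15 × ₹6.11 = ₹129.2265
Bill = ₹185.23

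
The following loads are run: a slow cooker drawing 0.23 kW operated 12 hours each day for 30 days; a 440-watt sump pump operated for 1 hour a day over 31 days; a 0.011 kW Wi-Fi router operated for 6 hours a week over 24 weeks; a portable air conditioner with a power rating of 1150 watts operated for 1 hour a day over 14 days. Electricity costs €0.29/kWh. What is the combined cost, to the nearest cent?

slow cooker: Runtime = 12 h/day × 30 days = 360 h
slow cooker: 0.23 kW × 360 h = 82.8 kWh
sump pump: Runtime = 1 h/day × 31 days = 31 h
sump pump: 0.44 kW × 31 h = 13.64 kWh
Wi-Fi router: Runtime = 6 h/week × 24 weeks = 144 h
Wi-Fi router: 0.011 kW × 144 h = 1.584 kWh
portable air conditioner: Runtime = 1 h/day × 14 days = 14 h
portable air conditioner: 1.15 kW × 14 h = 16.1 kWh
Total energy = 114.124 kWh
Cost = 114.124 × €0.29 = €33.10

€33.10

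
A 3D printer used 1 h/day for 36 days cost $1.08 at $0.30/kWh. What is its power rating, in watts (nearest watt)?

Energy = $1.08 ÷ $0.30/kWh = 3.6 kWh
Runtime = 1 h/day × 36 days = 36 h
Power = 3.6 kWh ÷ 36 h = 0.1 kW = 100 W

100 W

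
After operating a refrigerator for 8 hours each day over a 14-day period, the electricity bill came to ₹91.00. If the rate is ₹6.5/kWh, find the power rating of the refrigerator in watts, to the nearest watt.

Energy = ₹91.00 ÷ ₹6.5/kWh = 14 kWh
Runtime = 8 h/day × 14 days = 112 h
Power = 14 kWh ÷ 112 h = 0.125 kW = 125 W

125 W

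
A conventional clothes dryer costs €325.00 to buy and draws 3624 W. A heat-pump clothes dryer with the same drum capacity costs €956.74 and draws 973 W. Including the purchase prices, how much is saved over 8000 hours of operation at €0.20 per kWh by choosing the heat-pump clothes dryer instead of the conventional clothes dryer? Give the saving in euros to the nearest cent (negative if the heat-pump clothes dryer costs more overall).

conventional clothes dryer: €325.00 + (3624/1000) kW × 8000 h × €0.20 = €325.00 + €5798.4 = €6123.4
heat-pump clothes dryer: €956.74 + (973/1000) kW × 8000 h × €0.20 = €956.74 + €1556.8 = €2513.54
Saving = €6123.4 − €2513.54 = €3609.86

€3609.86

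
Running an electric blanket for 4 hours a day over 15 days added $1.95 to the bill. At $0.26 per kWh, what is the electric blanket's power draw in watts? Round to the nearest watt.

Energy = $1.95 ÷ $0.26/kWh = 7.5 kWh
Runtime = 4 h/day × 15 days = 60 h
Power = 7.5 kWh ÷ 60 h = 0.125 kW = 125 W

125 W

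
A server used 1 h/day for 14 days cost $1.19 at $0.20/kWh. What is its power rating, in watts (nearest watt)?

Energy = $1.19 ÷ $0.20/kWh = 5.95 kWh
Runtime = 1 h/day × 14 days = 14 h
Power = 5.95 kWh ÷ 14 h = 0.425 kW = 425 W

425 W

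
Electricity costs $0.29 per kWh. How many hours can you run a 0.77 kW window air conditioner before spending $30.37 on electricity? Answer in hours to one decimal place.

Energy available = $30.37 ÷ $0.29/kWh = 104.7241 kWh
Hours = 104.7241 kWh ÷ 0.77 kW = 136.0 h

136.0 h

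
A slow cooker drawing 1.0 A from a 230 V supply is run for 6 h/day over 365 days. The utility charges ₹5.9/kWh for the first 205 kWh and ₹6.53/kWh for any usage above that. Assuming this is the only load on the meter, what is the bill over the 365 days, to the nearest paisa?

₹3160.01

Power = 1.0 A × 230 V = 230 W = 0.23 kW
Runtime = 6 h/day × 365 days = 2190 h
Energy = 0.23 kW × 2190 h = 503.7 kWh
Tier 1 (0–205 kWh): 205 × ₹5.9 = ₹1209.5
Above 205 kWh: 298.7 × ₹6.53 = ₹1950.511
Bill = ₹3160.01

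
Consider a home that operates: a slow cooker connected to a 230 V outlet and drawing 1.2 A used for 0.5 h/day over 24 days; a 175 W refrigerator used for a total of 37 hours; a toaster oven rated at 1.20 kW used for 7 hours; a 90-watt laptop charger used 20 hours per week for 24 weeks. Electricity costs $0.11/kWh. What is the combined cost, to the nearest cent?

slow cooker: Power = 1.2 A × 230 V = 276 W = 0.276 kW
slow cooker: Runtime = 0.5 h/day × 24 days = 12 h
slow cooker: 0.276 kW × 12 h = 3.312 kWh
refrigerator: 0.175 kW × 37 h = 6.475 kWh
toaster oven: 1.2 kW × 7 h = 8.4 kWh
laptop charger: Runtime = 20 h/week × 24 weeks = 480 h
laptop charger: 0.09 kW × 480 h = 43.2 kWh
Total energy = 61.387 kWh
Cost = 61.387 × $0.11 = $6.75

$6.75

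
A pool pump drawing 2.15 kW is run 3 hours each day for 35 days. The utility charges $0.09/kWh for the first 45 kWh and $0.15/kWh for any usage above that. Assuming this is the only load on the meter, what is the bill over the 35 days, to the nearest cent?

Runtime = 3 h/day × 35 days = 105 h
Energy = 2.15 kW × 105 h = 225.75 kWh
Tier 1 (0–45 kWh): 45 × $0.09 = $4.05
Above 45 kWh: 180.75 × $0.15 = $27.1125
Bill = $31.16

$31.16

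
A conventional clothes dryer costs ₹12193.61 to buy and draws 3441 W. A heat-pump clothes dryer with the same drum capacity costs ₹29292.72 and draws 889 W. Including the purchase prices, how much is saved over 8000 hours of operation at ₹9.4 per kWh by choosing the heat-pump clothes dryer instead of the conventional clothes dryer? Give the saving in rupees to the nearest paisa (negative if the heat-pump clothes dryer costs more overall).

conventional clothes dryer: ₹12193.61 + (3441/1000) kW × 8000 h × ₹9.4 = ₹12193.61 + ₹258763.2 = ₹270956.81
heat-pump clothes dryer: ₹29292.72 + (889/1000) kW × 8000 h × ₹9.4 = ₹29292.72 + ₹66852.8 = ₹96145.52
Saving = ₹270956.81 − ₹96145.52 = ₹174811.29

₹174811.29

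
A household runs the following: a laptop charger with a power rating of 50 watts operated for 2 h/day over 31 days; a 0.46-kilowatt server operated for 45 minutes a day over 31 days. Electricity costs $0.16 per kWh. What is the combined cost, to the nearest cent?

laptop charger: Runtime = 2 h/day × 31 days = 62 h
laptop charger: 0.05 kW × 62 h = 3.1 kWh
server: Runtime = 45 min × 31 = 1395 min = 23.25 h
server: 0.46 kW × 23.25 h = 10.695 kWh
Total energy = 13.795 kWh
Cost = 13.795 × $0.16 = $2.21

$2.21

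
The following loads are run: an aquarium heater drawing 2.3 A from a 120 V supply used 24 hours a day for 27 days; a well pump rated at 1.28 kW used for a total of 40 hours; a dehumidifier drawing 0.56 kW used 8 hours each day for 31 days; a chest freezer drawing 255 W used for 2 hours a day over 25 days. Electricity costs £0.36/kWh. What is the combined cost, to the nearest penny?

£137.40

aquarium heater: Power = 2.3 A × 120 V = 276 W = 0.276 kW
aquarium heater: Runtime = 24 h × 27 = 648 h
aquarium heater: 0.276 kW × 648 h = 178.848 kWh
well pump: 1.28 kW × 40 h = 51.2 kWh
dehumidifier: Runtime = 8 h/day × 31 days = 248 h
dehumidifier: 0.56 kW × 248 h = 138.88 kWh
chest freezer: Runtime = 2 h/day × 25 days = 50 h
chest freezer: 0.255 kW × 50 h = 12.75 kWh
Total energy = 381.678 kWh
Cost = 381.678 × £0.36 = £137.40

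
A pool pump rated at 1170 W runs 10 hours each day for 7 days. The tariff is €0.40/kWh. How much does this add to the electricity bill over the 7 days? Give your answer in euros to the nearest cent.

€32.76

Runtime = 10 h/day × 7 days = 70 h
Energy = 1.17 kW × 70 h = 81.9 kWh
Cost = 81.9 kWh × €0.40/kWh = €32.76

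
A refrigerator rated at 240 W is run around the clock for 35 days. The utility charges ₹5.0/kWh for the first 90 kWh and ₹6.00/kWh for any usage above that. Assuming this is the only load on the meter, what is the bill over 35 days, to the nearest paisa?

Runtime = 24 h × 35 = 840 h
Energy = 0.24 kW × 840 h = 201.6 kWh
Tier 1 (0–90 kWh): 90 × ₹5.0 = ₹450
Above 90 kWh: 111.6 × ₹6.00 = ₹669.6
Bill = ₹1119.60

₹1119.60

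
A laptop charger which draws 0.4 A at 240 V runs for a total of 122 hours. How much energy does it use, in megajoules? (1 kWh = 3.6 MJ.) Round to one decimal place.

Power = 0.4 A × 240 V = 96 W = 0.096 kW
Energy = 0.096 kW × 122 h = 11.712 kWh
= 11.712 × 3.6 MJ = 42.2 MJ

42.2 MJ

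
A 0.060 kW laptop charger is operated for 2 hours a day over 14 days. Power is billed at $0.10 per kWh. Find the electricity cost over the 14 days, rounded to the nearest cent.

Runtime = 2 h/day × 14 days = 28 h
Energy = 0.06 kW × 28 h = 1.68 kWh
Cost = 1.68 kWh × $0.10/kWh = $0.17

$0.17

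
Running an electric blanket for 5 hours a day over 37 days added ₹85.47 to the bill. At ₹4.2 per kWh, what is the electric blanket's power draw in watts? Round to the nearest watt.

Energy = ₹85.47 ÷ ₹4.2/kWh = 20.35 kWh
Runtime = 5 h/day × 37 days = 185 h
Power = 20.35 kWh ÷ 185 h = 0.11 kW = 110 W

110 W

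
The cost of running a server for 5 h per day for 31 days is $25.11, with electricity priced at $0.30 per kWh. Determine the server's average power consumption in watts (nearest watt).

Energy = $25.11 ÷ $0.30/kWh = 83.7 kWh
Runtime = 5 h/day × 31 days = 155 h
Power = 83.7 kWh ÷ 155 h = 0.54 kW = 540 W

540 W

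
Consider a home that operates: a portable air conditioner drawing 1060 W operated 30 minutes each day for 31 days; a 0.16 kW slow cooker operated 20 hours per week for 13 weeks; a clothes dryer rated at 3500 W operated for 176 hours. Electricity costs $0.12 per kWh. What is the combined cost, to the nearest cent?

$80.88

portable air conditioner: Runtime = 30 min × 31 = 930 min = 15.5 h
portable air conditioner: 1.06 kW × 15.5 h = 16.43 kWh
slow cooker: Runtime = 20 h/week × 13 weeks = 260 h
slow cooker: 0.16 kW × 260 h = 41.6 kWh
clothes dryer: 3.5 kW × 176 h = 616 kWh
Total energy = 674.03 kWh
Cost = 674.03 × $0.12 = $80.88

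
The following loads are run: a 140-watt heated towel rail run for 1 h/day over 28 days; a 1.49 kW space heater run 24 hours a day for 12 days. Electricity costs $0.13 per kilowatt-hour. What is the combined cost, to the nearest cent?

heated towel rail: Runtime = 1 h/day × 28 days = 28 h
heated towel rail: 0.14 kW × 28 h = 3.92 kWh
space heater: Runtime = 24 h × 12 = 288 h
space heater: 1.49 kW × 288 h = 429.12 kWh
Total energy = 433.04 kWh
Cost = 433.04 × $0.13 = $56.30

$56.30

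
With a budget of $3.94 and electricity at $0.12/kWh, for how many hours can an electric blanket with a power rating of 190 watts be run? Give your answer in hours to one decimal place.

172.8 h

Energy available = $3.94 ÷ $0.12/kWh = 32.8333 kWh
Hours = 32.8333 kWh ÷ 0.19 kW = 172.8 h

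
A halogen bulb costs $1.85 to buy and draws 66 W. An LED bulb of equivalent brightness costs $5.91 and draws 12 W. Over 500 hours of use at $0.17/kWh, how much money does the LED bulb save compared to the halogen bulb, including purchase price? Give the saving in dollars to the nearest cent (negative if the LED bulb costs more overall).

$0.53

halogen bulb: $1.85 + (66/1000) kW × 500 h × $0.17 = $1.85 + $5.61 = $7.46
LED bulb: $5.91 + (12/1000) kW × 500 h × $0.17 = $5.91 + $1.02 = $6.93
Saving = $7.46 − $6.93 = $0.53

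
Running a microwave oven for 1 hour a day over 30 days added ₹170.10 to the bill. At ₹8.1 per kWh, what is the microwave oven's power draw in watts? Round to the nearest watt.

Energy = ₹170.10 ÷ ₹8.1/kWh = 21 kWh
Runtime = 1 h/day × 30 days = 30 h
Power = 21 kWh ÷ 30 h = 0.7 kW = 700 W

700 W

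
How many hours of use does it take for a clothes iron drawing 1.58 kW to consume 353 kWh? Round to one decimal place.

223.4 h

Hours = 353 kWh ÷ 1.58 kW = 223.4 h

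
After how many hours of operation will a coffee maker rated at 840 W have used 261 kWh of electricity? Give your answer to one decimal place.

310.7 h

Hours = 261 kWh ÷ 0.84 kW = 310.7 h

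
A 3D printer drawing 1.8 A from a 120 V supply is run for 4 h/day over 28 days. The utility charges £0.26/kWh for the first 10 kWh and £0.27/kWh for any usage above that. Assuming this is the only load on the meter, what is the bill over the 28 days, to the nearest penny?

£6.43

Power = 1.8 A × 120 V = 216 W = 0.216 kW
Runtime = 4 h/day × 28 days = 112 h
Energy = 0.216 kW × 112 h = 24.192 kWh
Tier 1 (0–10 kWh): 10 × £0.26 = £2.6
Above 10 kWh: 14.192 × £0.27 = £3.83184
Bill = £6.43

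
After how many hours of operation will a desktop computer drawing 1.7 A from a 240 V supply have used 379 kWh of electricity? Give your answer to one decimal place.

Power = 1.7 A × 240 V = 408 W = 0.408 kW
Hours = 379 kWh ÷ 0.408 kW = 928.9 h

928.9 h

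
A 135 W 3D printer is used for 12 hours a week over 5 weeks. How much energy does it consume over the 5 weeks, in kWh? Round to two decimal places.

8.10 kWh

Runtime = 12 h/week × 5 weeks = 60 h
Energy = 0.135 kW × 60 h = 8.1 kWh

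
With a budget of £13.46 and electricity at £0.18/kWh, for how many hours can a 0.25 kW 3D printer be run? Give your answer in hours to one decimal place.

299.1 h

Energy available = £13.46 ÷ £0.18/kWh = 74.7778 kWh
Hours = 74.7778 kWh ÷ 0.25 kW = 299.1 h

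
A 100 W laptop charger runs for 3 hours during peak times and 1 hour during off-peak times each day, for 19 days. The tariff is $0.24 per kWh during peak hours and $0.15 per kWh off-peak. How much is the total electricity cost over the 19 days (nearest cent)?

Peak energy = 0.1 kW × 3 h × 19 = 5.7 kWh
Off-peak energy = 0.1 kW × 1 h × 19 = 1.9 kWh
Cost = 5.7 × $0.24 + 1.9 × $0.15 = $1.368 + $0.285 = $1.65

$1.65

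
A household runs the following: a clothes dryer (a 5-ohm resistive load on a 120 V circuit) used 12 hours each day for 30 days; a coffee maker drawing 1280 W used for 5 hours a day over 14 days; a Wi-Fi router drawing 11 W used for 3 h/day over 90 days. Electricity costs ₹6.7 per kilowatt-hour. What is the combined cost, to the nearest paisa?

clothes dryer: Power = V²/R = 120²/5 = 2880 W = 2.88 kW
clothes dryer: Runtime = 12 h/day × 30 days = 360 h
clothes dryer: 2.88 kW × 360 h = 1036.8 kWh
coffee maker: Runtime = 5 h/day × 14 days = 70 h
coffee maker: 1.28 kW × 70 h = 89.6 kWh
Wi-Fi router: Runtime = 3 h/day × 90 days = 270 h
Wi-Fi router: 0.011 kW × 270 h = 2.97 kWh
Total energy = 1129.37 kWh
Cost = 1129.37 × ₹6.7 = ₹7566.78

₹7566.78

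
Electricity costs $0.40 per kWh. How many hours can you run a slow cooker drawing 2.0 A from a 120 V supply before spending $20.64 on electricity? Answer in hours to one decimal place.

Power = 2.0 A × 120 V = 240 W = 0.24 kW
Energy available = $20.64 ÷ $0.40/kWh = 51.6 kWh
Hours = 51.6 kWh ÷ 0.24 kW = 215.0 h

215.0 h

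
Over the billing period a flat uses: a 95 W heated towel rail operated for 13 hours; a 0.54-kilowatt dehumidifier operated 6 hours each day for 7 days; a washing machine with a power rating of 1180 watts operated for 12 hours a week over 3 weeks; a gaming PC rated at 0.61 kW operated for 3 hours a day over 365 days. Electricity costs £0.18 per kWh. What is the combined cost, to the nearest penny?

£132.18

heated towel rail: 0.095 kW × 13 h = 1.235 kWh
dehumidifier: Runtime = 6 h/day × 7 days = 42 h
dehumidifier: 0.54 kW × 42 h = 22.68 kWh
washing machine: Runtime = 12 h/week × 3 weeks = 36 h
washing machine: 1.18 kW × 36 h = 42.48 kWh
gaming PC: Runtime = 3 h/day × 365 days = 1095 h
gaming PC: 0.61 kW × 1095 h = 667.95 kWh
Total energy = 734.345 kWh
Cost = 734.345 × £0.18 = £132.18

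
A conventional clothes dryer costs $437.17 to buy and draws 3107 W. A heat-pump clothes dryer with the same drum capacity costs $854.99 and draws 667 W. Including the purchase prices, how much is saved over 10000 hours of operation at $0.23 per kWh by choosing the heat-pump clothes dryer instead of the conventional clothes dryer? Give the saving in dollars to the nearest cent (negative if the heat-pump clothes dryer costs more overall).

conventional clothes dryer: $437.17 + (3107/1000) kW × 10000 h × $0.23 = $437.17 + $7146.1 = $7583.27
heat-pump clothes dryer: $854.99 + (667/1000) kW × 10000 h × $0.23 = $854.99 + $1534.1 = $2389.09
Saving = $7583.27 − $2389.09 = $5194.18

$5194.18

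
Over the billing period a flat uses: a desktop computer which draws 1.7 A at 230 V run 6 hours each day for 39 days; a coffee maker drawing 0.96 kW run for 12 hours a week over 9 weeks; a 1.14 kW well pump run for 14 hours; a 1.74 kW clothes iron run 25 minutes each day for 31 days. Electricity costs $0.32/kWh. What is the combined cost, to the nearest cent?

$74.75

desktop computer: Power = 1.7 A × 230 V = 391 W = 0.391 kW
desktop computer: Runtime = 6 h/day × 39 days = 234 h
desktop computer: 0.391 kW × 234 h = 91.494 kWh
coffee maker: Runtime = 12 h/week × 9 weeks = 108 h
coffee maker: 0.96 kW × 108 h = 103.68 kWh
well pump: 1.14 kW × 14 h = 15.96 kWh
clothes iron: Runtime = 25 min × 31 = 775 min = 12.916666… h
clothes iron: 1.74 kW × 12.916666… h = 22.475 kWh
Total energy = 233.609 kWh
Cost = 233.609 × $0.32 = $74.75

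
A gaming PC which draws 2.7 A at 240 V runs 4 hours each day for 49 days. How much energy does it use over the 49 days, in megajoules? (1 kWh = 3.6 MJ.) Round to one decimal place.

457.2 MJ

Power = 2.7 A × 240 V = 648 W = 0.648 kW
Runtime = 4 h/day × 49 days = 196 h
Energy = 0.648 kW × 196 h = 127.008 kWh
= 127.008 × 3.6 MJ = 457.2 MJ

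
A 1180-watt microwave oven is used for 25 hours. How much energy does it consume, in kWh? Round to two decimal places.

Energy = 1.18 kW × 25 h = 29.5 kWh

29.50 kWh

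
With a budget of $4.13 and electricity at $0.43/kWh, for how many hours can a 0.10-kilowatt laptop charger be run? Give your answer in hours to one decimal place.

Energy available = $4.13 ÷ $0.43/kWh = 9.6047 kWh
Hours = 9.6047 kWh ÷ 0.1 kW = 96.0 h

96.0 h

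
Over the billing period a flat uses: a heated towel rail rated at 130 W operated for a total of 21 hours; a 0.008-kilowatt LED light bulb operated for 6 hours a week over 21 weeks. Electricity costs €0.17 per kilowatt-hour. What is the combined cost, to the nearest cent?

€0.64

heated towel rail: 0.13 kW × 21 h = 2.73 kWh
LED light bulb: Runtime = 6 h/week × 21 weeks = 126 h
LED light bulb: 0.008 kW × 126 h = 1.008 kWh
Total energy = 3.738 kWh
Cost = 3.738 × €0.17 = €0.64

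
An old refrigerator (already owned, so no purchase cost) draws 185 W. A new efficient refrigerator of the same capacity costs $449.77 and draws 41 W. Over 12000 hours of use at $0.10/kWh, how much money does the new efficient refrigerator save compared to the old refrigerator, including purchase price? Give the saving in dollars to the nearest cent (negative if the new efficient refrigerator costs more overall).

old refrigerator: $0.00 + (185/1000) kW × 12000 h × $0.10 = $0.00 + $222 = $222
new efficient refrigerator: $449.77 + (41/1000) kW × 12000 h × $0.10 = $449.77 + $49.2 = $498.97
Saving = $222 − $498.97 = −$276.97

-$276.97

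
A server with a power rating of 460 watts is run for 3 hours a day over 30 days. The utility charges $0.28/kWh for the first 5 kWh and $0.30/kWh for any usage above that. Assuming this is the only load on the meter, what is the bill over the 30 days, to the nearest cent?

Runtime = 3 h/day × 30 days = 90 h
Energy = 0.46 kW × 90 h = 41.4 kWh
Tier 1 (0–5 kWh): 5 × $0.28 = $1.4
Above 5 kWh: 36.4 × $0.30 = $10.92
Bill = $12.32

$12.32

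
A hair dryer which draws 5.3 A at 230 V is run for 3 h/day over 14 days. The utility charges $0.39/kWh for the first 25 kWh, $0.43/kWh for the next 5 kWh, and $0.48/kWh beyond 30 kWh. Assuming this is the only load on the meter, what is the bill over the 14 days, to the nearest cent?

$22.08

Power = 5.3 A × 230 V = 1219 W = 1.219 kW
Runtime = 3 h/day × 14 days = 42 h
Energy = 1.219 kW × 42 h = 51.198 kWh
Tier 1 (0–25 kWh): 25 × $0.39 = $9.75
Tier 2 (25–30 kWh): 5 × $0.43 = $2.15
Above 30 kWh: 21.198 × $0.48 = $10.17504
Bill = $22.08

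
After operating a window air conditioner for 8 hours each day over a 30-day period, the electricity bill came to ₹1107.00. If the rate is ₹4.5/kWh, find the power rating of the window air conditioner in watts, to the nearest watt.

1025 W

Energy = ₹1107.00 ÷ ₹4.5/kWh = 246 kWh
Runtime = 8 h/day × 30 days = 240 h
Power = 246 kWh ÷ 240 h = 1.025 kW = 1025 W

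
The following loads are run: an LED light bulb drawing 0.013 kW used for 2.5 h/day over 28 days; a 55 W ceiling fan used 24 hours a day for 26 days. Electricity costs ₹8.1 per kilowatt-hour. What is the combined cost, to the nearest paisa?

LED light bulb: Runtime = 2.5 h/day × 28 days = 70 h
LED light bulb: 0.013 kW × 70 h = 0.91 kWh
ceiling fan: Runtime = 24 h × 26 = 624 h
ceiling fan: 0.055 kW × 624 h = 34.32 kWh
Total energy = 35.23 kWh
Cost = 35.23 × ₹8.1 = ₹285.36

₹285.36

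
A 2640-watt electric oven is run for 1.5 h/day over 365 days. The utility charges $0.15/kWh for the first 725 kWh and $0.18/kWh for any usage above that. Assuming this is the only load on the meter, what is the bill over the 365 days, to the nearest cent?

Runtime = 1.5 h/day × 365 days = 547.5 h
Energy = 2.64 kW × 547.5 h = 1445.4 kWh
Tier 1 (0–725 kWh): 725 × $0.15 = $108.75
Above 725 kWh: 720.4 × $0.18 = $129.672
Bill = $238.42

$238.42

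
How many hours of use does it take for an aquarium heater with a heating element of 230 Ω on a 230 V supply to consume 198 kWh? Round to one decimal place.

860.9 h

Power = V²/R = 230²/230 = 230 W = 0.23 kW
Hours = 198 kWh ÷ 0.23 kW = 860.9 h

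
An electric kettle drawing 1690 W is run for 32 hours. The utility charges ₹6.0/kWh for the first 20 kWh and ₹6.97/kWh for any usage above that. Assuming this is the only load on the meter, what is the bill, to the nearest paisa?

₹357.54

Energy = 1.69 kW × 32 h = 54.08 kWh
Tier 1 (0–20 kWh): 20 × ₹6.0 = ₹120
Above 20 kWh: 34.08 × ₹6.97 = ₹237.5376
Bill = ₹357.54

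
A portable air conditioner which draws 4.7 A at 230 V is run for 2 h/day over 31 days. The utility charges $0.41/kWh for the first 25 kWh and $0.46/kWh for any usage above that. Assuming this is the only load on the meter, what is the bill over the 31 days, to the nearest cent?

Power = 4.7 A × 230 V = 1081 W = 1.081 kW
Runtime = 2 h/day × 31 days = 62 h
Energy = 1.081 kW × 62 h = 67.022 kWh
Tier 1 (0–25 kWh): 25 × $0.41 = $10.25
Above 25 kWh: 42.022 × $0.46 = $19.33012
Bill = $29.58

$29.58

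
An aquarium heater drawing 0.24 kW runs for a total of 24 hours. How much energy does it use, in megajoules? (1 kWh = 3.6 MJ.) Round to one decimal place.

Energy = 0.24 kW × 24 h = 5.76 kWh
= 5.76 × 3.6 MJ = 20.7 MJ

20.7 MJ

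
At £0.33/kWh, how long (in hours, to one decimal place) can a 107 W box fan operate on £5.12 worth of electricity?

145.0 h

Energy available = £5.12 ÷ £0.33/kWh = 15.5152 kWh
Hours = 15.5152 kWh ÷ 0.107 kW = 145.0 h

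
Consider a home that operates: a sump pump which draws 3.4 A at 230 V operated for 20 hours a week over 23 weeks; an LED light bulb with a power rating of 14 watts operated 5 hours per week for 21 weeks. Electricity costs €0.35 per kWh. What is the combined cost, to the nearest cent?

sump pump: Power = 3.4 A × 230 V = 782 W = 0.782 kW
sump pump: Runtime = 20 h/week × 23 weeks = 460 h
sump pump: 0.782 kW × 460 h = 359.72 kWh
LED light bulb: Runtime = 5 h/week × 21 weeks = 105 h
LED light bulb: 0.014 kW × 105 h = 1.47 kWh
Total energy = 361.19 kWh
Cost = 361.19 × €0.35 = €126.42

€126.42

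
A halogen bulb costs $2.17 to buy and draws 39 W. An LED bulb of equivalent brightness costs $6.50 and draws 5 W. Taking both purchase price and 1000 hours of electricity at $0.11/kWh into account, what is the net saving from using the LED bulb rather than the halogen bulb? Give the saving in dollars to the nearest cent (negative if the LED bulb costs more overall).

-$0.59

halogen bulb: $2.17 + (39/1000) kW × 1000 h × $0.11 = $2.17 + $4.29 = $6.46
LED bulb: $6.50 + (5/1000) kW × 1000 h × $0.11 = $6.50 + $0.55 = $7.05
Saving = $6.46 − $7.05 = −$0.59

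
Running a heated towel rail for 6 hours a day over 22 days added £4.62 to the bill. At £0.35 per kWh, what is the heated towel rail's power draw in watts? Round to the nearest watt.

Energy = £4.62 ÷ £0.35/kWh = 13.2 kWh
Runtime = 6 h/day × 22 days = 132 h
Power = 13.2 kWh ÷ 132 h = 0.1 kW = 100 W

100 W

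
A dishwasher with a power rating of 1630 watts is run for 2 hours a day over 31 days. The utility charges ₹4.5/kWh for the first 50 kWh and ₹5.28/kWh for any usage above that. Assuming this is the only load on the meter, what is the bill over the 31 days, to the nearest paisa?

₹494.60

Runtime = 2 h/day × 31 days = 62 h
Energy = 1.63 kW × 62 h = 101.06 kWh
Tier 1 (0–50 kWh): 50 × ₹4.5 = ₹225
Above 50 kWh: 51.06 × ₹5.28 = ₹269.5968
Bill = ₹494.60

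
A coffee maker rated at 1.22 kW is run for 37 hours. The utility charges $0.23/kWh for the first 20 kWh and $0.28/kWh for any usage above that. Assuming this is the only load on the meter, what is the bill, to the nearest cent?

Energy = 1.22 kW × 37 h = 45.14 kWh
Tier 1 (0–20 kWh): 20 × $0.23 = $4.6
Above 20 kWh: 25.14 × $0.28 = $7.0392
Bill = $11.64

$11.64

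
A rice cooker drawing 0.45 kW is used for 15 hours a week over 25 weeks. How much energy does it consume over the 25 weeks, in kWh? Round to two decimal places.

168.75 kWh

Runtime = 15 h/week × 25 weeks = 375 h
Energy = 0.45 kW × 375 h = 168.75 kWh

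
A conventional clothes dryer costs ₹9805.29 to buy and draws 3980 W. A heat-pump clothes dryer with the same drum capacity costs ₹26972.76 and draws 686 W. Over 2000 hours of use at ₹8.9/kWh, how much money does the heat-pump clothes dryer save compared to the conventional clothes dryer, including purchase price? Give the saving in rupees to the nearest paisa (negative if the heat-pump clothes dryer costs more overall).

₹41465.73

conventional clothes dryer: ₹9805.29 + (3980/1000) kW × 2000 h × ₹8.9 = ₹9805.29 + ₹70844 = ₹80649.29
heat-pump clothes dryer: ₹26972.76 + (686/1000) kW × 2000 h × ₹8.9 = ₹26972.76 + ₹12210.8 = ₹39183.56
Saving = ₹80649.29 − ₹39183.56 = ₹41465.73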